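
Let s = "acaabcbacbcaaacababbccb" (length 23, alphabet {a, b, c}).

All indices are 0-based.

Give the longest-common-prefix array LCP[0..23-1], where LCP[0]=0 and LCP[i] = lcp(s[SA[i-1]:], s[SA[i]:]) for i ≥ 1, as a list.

rank | idx | suffix
   0 |  11 | aaacababbccb
   1 |   2 | aabcbacbcaaacababbccb
   2 |  12 | aacababbccb
   3 |  15 | ababbccb
   4 |  17 | abbccb
   5 |   3 | abcbacbcaaacababbccb
   6 |   0 | acaabcbacbcaaacababbccb
   7 |  13 | acababbccb
   8 |   7 | acbcaaacababbccb
   9 |  22 | b
  10 |  16 | babbccb
  11 |   6 | bacbcaaacababbccb
  12 |  18 | bbccb
  13 |   9 | bcaaacababbccb
  14 |   4 | bcbacbcaaacababbccb
  15 |  19 | bccb
  16 |  10 | caaacababbccb
  17 |   1 | caabcbacbcaaacababbccb
  18 |  14 | cababbccb
  19 |  21 | cb
  20 |   5 | cbacbcaaacababbccb
  21 |   8 | cbcaaacababbccb
  22 |  20 | ccb

SA = [11, 2, 12, 15, 17, 3, 0, 13, 7, 22, 16, 6, 18, 9, 4, 19, 10, 1, 14, 21, 5, 8, 20]
[i] adj suffixes → lcp
  [1] 11/2 → 2 ('aa')
  [2] 2/12 → 2 ('aa')
  [3] 12/15 → 1 ('a')
  [4] 15/17 → 2 ('ab')
  [5] 17/3 → 2 ('ab')
  [6] 3/0 → 1 ('a')
  [7] 0/13 → 3 ('aca')
  [8] 13/7 → 2 ('ac')
  [9] 7/22 → 0 ('')
  [10] 22/16 → 1 ('b')
  [11] 16/6 → 2 ('ba')
  [12] 6/18 → 1 ('b')
  [13] 18/9 → 1 ('b')
  [14] 9/4 → 2 ('bc')
  [15] 4/19 → 2 ('bc')
  [16] 19/10 → 0 ('')
  [17] 10/1 → 3 ('caa')
  [18] 1/14 → 2 ('ca')
  [19] 14/21 → 1 ('c')
  [20] 21/5 → 2 ('cb')
  [21] 5/8 → 2 ('cb')
  [22] 8/20 → 1 ('c')

[0, 2, 2, 1, 2, 2, 1, 3, 2, 0, 1, 2, 1, 1, 2, 2, 0, 3, 2, 1, 2, 2, 1]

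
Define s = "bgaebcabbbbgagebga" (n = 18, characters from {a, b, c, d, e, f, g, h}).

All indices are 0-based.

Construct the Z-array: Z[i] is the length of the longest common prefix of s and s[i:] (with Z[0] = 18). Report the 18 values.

[18, 0, 0, 0, 1, 0, 0, 1, 1, 1, 3, 0, 0, 0, 0, 3, 0, 0]

Z[0]=18
i=1: fresh scan; Z[1]=0
i=2: fresh scan; Z[2]=0
i=3: fresh scan; Z[3]=0
i=4: fresh scan; Z[4]=1 extend→box=[4,5)
i=5: fresh scan; Z[5]=0
i=6: fresh scan; Z[6]=0
i=7: fresh scan; Z[7]=1 extend→box=[7,8)
i=8: fresh scan; Z[8]=1 extend→box=[8,9)
i=9: fresh scan; Z[9]=1 extend→box=[9,10)
i=10: fresh scan; Z[10]=3 extend→box=[10,13)
i=11: min(r-i=2, Z[1]=0)=0; Z[11]=0
i=12: min(r-i=1, Z[2]=0)=0; Z[12]=0
i=13: fresh scan; Z[13]=0
i=14: fresh scan; Z[14]=0
i=15: fresh scan; Z[15]=3 extend→box=[15,18)
i=16: min(r-i=2, Z[1]=0)=0; Z[16]=0
i=17: min(r-i=1, Z[2]=0)=0; Z[17]=0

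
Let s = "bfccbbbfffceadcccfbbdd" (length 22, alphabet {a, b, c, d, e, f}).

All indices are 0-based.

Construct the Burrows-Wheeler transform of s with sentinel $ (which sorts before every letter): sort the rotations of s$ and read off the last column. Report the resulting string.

rank  rotation                 last
    0  $bfccbbbfffceadcccfbbdd  d
    1  adcccfbbdd$bfccbbbfffce  e
    2  bbbfffceadcccfbbdd$bfcc  c
    3  bbdd$bfccbbbfffceadcccf  f
    4  bbfffceadcccfbbdd$bfccb  b
    5  bdd$bfccbbbfffceadcccfb  b
    6  bfccbbbfffceadcccfbbdd$  $
    7  bfffceadcccfbbdd$bfccbb  b
    8  cbbbfffceadcccfbbdd$bfc  c
    9  ccbbbfffceadcccfbbdd$bf  f
   10  cccfbbdd$bfccbbbfffcead  d
   11  ccfbbdd$bfccbbbfffceadc  c
   12  ceadcccfbbdd$bfccbbbfff  f
   13  cfbbdd$bfccbbbfffceadcc  c
   14  d$bfccbbbfffceadcccfbbd  d
   15  dcccfbbdd$bfccbbbfffcea  a
   16  dd$bfccbbbfffceadcccfbb  b
   17  eadcccfbbdd$bfccbbbfffc  c
   18  fbbdd$bfccbbbfffceadccc  c
   19  fccbbbfffceadcccfbbdd$b  b
   20  fceadcccfbbdd$bfccbbbff  f
   21  ffceadcccfbbdd$bfccbbbf  f
   22  fffceadcccfbbdd$bfccbbb  b

decfbb$bcfdcfcdabccbffb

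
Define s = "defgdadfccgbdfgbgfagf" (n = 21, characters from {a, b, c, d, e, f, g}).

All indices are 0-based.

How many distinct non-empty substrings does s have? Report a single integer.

213

sorted suffixes:
  #0 SA[0]=5  'adfccgbdfgbgfagf'
  #1 SA[1]=18  'agf'
  #2 SA[2]=11  'bdfgbgfagf'
  #3 SA[3]=15  'bgfagf'
  #4 SA[4]=8  'ccgbdfgbgfagf'
  #5 SA[5]=9  'cgbdfgbgfagf'
  #6 SA[6]=4  'dadfccgbdfgbgfagf'
  #7 SA[7]=0  'defgdadfccgbdfgbgfagf'
  #8 SA[8]=6  'dfccgbdfgbgfagf'
  #9 SA[9]=12  'dfgbgfagf'
  #10 SA[10]=1  'efgdadfccgbdfgbgfagf'
  #11 SA[11]=20  'f'
  #12 SA[12]=17  'fagf'
  #13 SA[13]=7  'fccgbdfgbgfagf'
  #14 SA[14]=13  'fgbgfagf'
  #15 SA[15]=2  'fgdadfccgbdfgbgfagf'
  #16 SA[16]=10  'gbdfgbgfagf'
  #17 SA[17]=14  'gbgfagf'
  #18 SA[18]=3  'gdadfccgbdfgbgfagf'
  #19 SA[19]=19  'gf'
  #20 SA[20]=16  'gfagf'

SA = [5, 18, 11, 15, 8, 9, 4, 0, 6, 12, 1, 20, 17, 7, 13, 2, 10, 14, 3, 19, 16]
[i] adj suffixes → lcp
  [1] 5/18 → 1 ('a')
  [2] 18/11 → 0 ('')
  [3] 11/15 → 1 ('b')
  [4] 15/8 → 0 ('')
  [5] 8/9 → 1 ('c')
  [6] 9/4 → 0 ('')
  [7] 4/0 → 1 ('d')
  [8] 0/6 → 1 ('d')
  [9] 6/12 → 2 ('df')
  [10] 12/1 → 0 ('')
  [11] 1/20 → 0 ('')
  [12] 20/17 → 1 ('f')
  [13] 17/7 → 1 ('f')
  [14] 7/13 → 1 ('f')
  [15] 13/2 → 2 ('fg')
  [16] 2/10 → 0 ('')
  [17] 10/14 → 2 ('gb')
  [18] 14/3 → 1 ('g')
  [19] 3/19 → 1 ('g')
  [20] 19/16 → 2 ('gf')

n(n+1)/2 = 21·22/2 = 231
Σ LCP = 0 + 1 + 0 + 1 + 0 + 1 + 0 + 1 + 1 + 2 + 0 + 0 + 1 + 1 + 1 + 2 + 0 + 2 + 1 + 1 + 2 = 18
distinct = 231 − 18 = 213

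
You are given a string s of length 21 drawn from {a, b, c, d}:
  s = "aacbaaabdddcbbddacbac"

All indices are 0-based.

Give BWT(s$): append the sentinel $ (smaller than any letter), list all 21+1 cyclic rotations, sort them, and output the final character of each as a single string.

cba$abadcccbaaaadddbdb

rank  rotation                last
    0  $aacbaaabdddcbbddacbac  c
    1  aaabdddcbbddacbac$aacb  b
    2  aabdddcbbddacbac$aacba  a
    3  aacbaaabdddcbbddacbac$  $
    4  abdddcbbddacbac$aacbaa  a
    5  ac$aacbaaabdddcbbddacb  b
    6  acbaaabdddcbbddacbac$a  a
    7  acbac$aacbaaabdddcbbdd  d
    8  baaabdddcbbddacbac$aac  c
    9  bac$aacbaaabdddcbbddac  c
   10  bbddacbac$aacbaaabdddc  c
   11  bddacbac$aacbaaabdddcb  b
   12  bdddcbbddacbac$aacbaaa  a
   13  c$aacbaaabdddcbbddacba  a
   14  cbaaabdddcbbddacbac$aa  a
   15  cbac$aacbaaabdddcbbdda  a
   16  cbbddacbac$aacbaaabddd  d
   17  dacbac$aacbaaabdddcbbd  d
   18  dcbbddacbac$aacbaaabdd  d
   19  ddacbac$aacbaaabdddcbb  b
   20  ddcbbddacbac$aacbaaabd  d
   21  dddcbbddacbac$aacbaaab  b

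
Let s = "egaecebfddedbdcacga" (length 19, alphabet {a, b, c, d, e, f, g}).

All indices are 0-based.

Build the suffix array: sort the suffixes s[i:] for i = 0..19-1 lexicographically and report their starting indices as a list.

[18, 15, 2, 12, 6, 14, 4, 16, 11, 13, 8, 9, 5, 3, 10, 0, 7, 17, 1]

rank→(start, suffix):
  0 → (18, 'a')
  1 → (15, 'acga')
  2 → (2, 'aecebfddedbdcacga')
  3 → (12, 'bdcacga')
  4 → (6, 'bfddedbdcacga')
  5 → (14, 'cacga')
  6 → (4, 'cebfddedbdcacga')
  7 → (16, 'cga')
  8 → (11, 'dbdcacga')
  9 → (13, 'dcacga')
  10 → (8, 'ddedbdcacga')
  11 → (9, 'dedbdcacga')
  12 → (5, 'ebfddedbdcacga')
  13 → (3, 'ecebfddedbdcacga')
  14 → (10, 'edbdcacga')
  15 → (0, 'egaecebfddedbdcacga')
  16 → (7, 'fddedbdcacga')
  17 → (17, 'ga')
  18 → (1, 'gaecebfddedbdcacga')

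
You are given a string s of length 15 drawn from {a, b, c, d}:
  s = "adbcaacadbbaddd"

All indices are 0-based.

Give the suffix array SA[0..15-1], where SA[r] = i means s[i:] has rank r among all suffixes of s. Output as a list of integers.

[4, 5, 7, 0, 11, 10, 9, 2, 3, 6, 14, 8, 1, 13, 12]

rank→(start, suffix):
  0 → (4, 'aacadbbaddd')
  1 → (5, 'acadbbaddd')
  2 → (7, 'adbbaddd')
  3 → (0, 'adbcaacadbbaddd')
  4 → (11, 'addd')
  5 → (10, 'baddd')
  6 → (9, 'bbaddd')
  7 → (2, 'bcaacadbbaddd')
  8 → (3, 'caacadbbaddd')
  9 → (6, 'cadbbaddd')
  10 → (14, 'd')
  11 → (8, 'dbbaddd')
  12 → (1, 'dbcaacadbbaddd')
  13 → (13, 'dd')
  14 → (12, 'ddd')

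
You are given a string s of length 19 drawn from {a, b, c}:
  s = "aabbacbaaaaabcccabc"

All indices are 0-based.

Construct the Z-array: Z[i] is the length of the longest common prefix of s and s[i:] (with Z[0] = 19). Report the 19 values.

Z[0]=19
i=1: outside box; Z[1]=1 grow→box=[1,2)
i=2: outside box; Z[2]=0
i=3: outside box; Z[3]=0
i=4: outside box; Z[4]=1 grow→box=[4,5)
i=5: outside box; Z[5]=0
i=6: outside box; Z[6]=0
i=7: outside box; Z[7]=2 grow→box=[7,9)
i=8: min(r-i=1, Z[1]=1)=1; Z[8]=2 grow→box=[8,10)
i=9: min(r-i=1, Z[1]=1)=1; Z[9]=2 grow→box=[9,11)
i=10: min(r-i=1, Z[1]=1)=1; Z[10]=3 grow→box=[10,13)
i=11: min(r-i=2, Z[1]=1)=1; Z[11]=1
i=12: min(r-i=1, Z[2]=0)=0; Z[12]=0
i=13: outside box; Z[13]=0
i=14: outside box; Z[14]=0
i=15: outside box; Z[15]=0
i=16: outside box; Z[16]=1 grow→box=[16,17)
i=17: outside box; Z[17]=0
i=18: outside box; Z[18]=0

[19, 1, 0, 0, 1, 0, 0, 2, 2, 2, 3, 1, 0, 0, 0, 0, 1, 0, 0]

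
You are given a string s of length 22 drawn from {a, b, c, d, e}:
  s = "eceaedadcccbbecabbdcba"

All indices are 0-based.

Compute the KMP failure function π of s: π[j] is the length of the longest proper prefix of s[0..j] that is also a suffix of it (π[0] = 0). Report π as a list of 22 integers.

π[0] = 0
j=1 s[j]='c': π[1]=0 (border '')
j=2 s[j]='e': π[2]=1 (border 'e')
j=3 s[j]='a': k: 1→0; π[3]=0 (border '')
j=4 s[j]='e': π[4]=1 (border 'e')
j=5 s[j]='d': k: 1→0; π[5]=0 (border '')
j=6 s[j]='a': π[6]=0 (border '')
j=7 s[j]='d': π[7]=0 (border '')
j=8 s[j]='c': π[8]=0 (border '')
j=9 s[j]='c': π[9]=0 (border '')
j=10 s[j]='c': π[10]=0 (border '')
j=11 s[j]='b': π[11]=0 (border '')
j=12 s[j]='b': π[12]=0 (border '')
j=13 s[j]='e': π[13]=1 (border 'e')
j=14 s[j]='c': π[14]=2 (border 'ec')
j=15 s[j]='a': k: 2→0; π[15]=0 (border '')
j=16 s[j]='b': π[16]=0 (border '')
j=17 s[j]='b': π[17]=0 (border '')
j=18 s[j]='d': π[18]=0 (border '')
j=19 s[j]='c': π[19]=0 (border '')
j=20 s[j]='b': π[20]=0 (border '')
j=21 s[j]='a': π[21]=0 (border '')

[0, 0, 1, 0, 1, 0, 0, 0, 0, 0, 0, 0, 0, 1, 2, 0, 0, 0, 0, 0, 0, 0]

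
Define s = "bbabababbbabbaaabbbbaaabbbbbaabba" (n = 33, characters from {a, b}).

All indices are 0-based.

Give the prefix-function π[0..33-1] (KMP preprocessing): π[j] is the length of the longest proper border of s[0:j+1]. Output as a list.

π[0] = 0
j=1 s[j]='b': π[1]=1 (border 'b')
j=2 s[j]='a': k: 1→0; π[2]=0 (border '')
j=3 s[j]='b': π[3]=1 (border 'b')
j=4 s[j]='a': k: 1→0; π[4]=0 (border '')
j=5 s[j]='b': π[5]=1 (border 'b')
j=6 s[j]='a': k: 1→0; π[6]=0 (border '')
j=7 s[j]='b': π[7]=1 (border 'b')
j=8 s[j]='b': π[8]=2 (border 'bb')
j=9 s[j]='b': k: 2→1; π[9]=2 (border 'bb')
j=10 s[j]='a': π[10]=3 (border 'bba')
j=11 s[j]='b': π[11]=4 (border 'bbab')
j=12 s[j]='b': k: 4→1; π[12]=2 (border 'bb')
j=13 s[j]='a': π[13]=3 (border 'bba')
j=14 s[j]='a': k: 3→0; π[14]=0 (border '')
j=15 s[j]='a': π[15]=0 (border '')
j=16 s[j]='b': π[16]=1 (border 'b')
j=17 s[j]='b': π[17]=2 (border 'bb')
j=18 s[j]='b': k: 2→1; π[18]=2 (border 'bb')
j=19 s[j]='b': k: 2→1; π[19]=2 (border 'bb')
j=20 s[j]='a': π[20]=3 (border 'bba')
j=21 s[j]='a': k: 3→0; π[21]=0 (border '')
j=22 s[j]='a': π[22]=0 (border '')
j=23 s[j]='b': π[23]=1 (border 'b')
j=24 s[j]='b': π[24]=2 (border 'bb')
j=25 s[j]='b': k: 2→1; π[25]=2 (border 'bb')
j=26 s[j]='b': k: 2→1; π[26]=2 (border 'bb')
j=27 s[j]='b': k: 2→1; π[27]=2 (border 'bb')
j=28 s[j]='a': π[28]=3 (border 'bba')
j=29 s[j]='a': k: 3→0; π[29]=0 (border '')
j=30 s[j]='b': π[30]=1 (border 'b')
j=31 s[j]='b': π[31]=2 (border 'bb')
j=32 s[j]='a': π[32]=3 (border 'bba')

[0, 1, 0, 1, 0, 1, 0, 1, 2, 2, 3, 4, 2, 3, 0, 0, 1, 2, 2, 2, 3, 0, 0, 1, 2, 2, 2, 2, 3, 0, 1, 2, 3]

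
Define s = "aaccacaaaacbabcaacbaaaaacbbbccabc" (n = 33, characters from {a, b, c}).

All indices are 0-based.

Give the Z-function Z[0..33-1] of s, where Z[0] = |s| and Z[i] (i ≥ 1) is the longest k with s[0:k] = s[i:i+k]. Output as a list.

Z[0]=33
i=1: i≥r, start 0; Z[1]=1 extend→box=[1,2)
i=2: i≥r, start 0; Z[2]=0
i=3: i≥r, start 0; Z[3]=0
i=4: i≥r, start 0; Z[4]=1 extend→box=[4,5)
i=5: i≥r, start 0; Z[5]=0
i=6: i≥r, start 0; Z[6]=2 extend→box=[6,8)
i=7: min(r-i=1, Z[1]=1)=1; Z[7]=2 extend→box=[7,9)
i=8: min(r-i=1, Z[1]=1)=1; Z[8]=3 extend→box=[8,11)
i=9: min(r-i=2, Z[1]=1)=1; Z[9]=1
i=10: min(r-i=1, Z[2]=0)=0; Z[10]=0
i=11: i≥r, start 0; Z[11]=0
i=12: i≥r, start 0; Z[12]=1 extend→box=[12,13)
i=13: i≥r, start 0; Z[13]=0
i=14: i≥r, start 0; Z[14]=0
i=15: i≥r, start 0; Z[15]=3 extend→box=[15,18)
i=16: min(r-i=2, Z[1]=1)=1; Z[16]=1
i=17: min(r-i=1, Z[2]=0)=0; Z[17]=0
i=18: i≥r, start 0; Z[18]=0
i=19: i≥r, start 0; Z[19]=2 extend→box=[19,21)
i=20: min(r-i=1, Z[1]=1)=1; Z[20]=2 extend→box=[20,22)
i=21: min(r-i=1, Z[1]=1)=1; Z[21]=2 extend→box=[21,23)
i=22: min(r-i=1, Z[1]=1)=1; Z[22]=3 extend→box=[22,25)
i=23: min(r-i=2, Z[1]=1)=1; Z[23]=1
i=24: min(r-i=1, Z[2]=0)=0; Z[24]=0
i=25: i≥r, start 0; Z[25]=0
i=26: i≥r, start 0; Z[26]=0
i=27: i≥r, start 0; Z[27]=0
i=28: i≥r, start 0; Z[28]=0
i=29: i≥r, start 0; Z[29]=0
i=30: i≥r, start 0; Z[30]=1 extend→box=[30,31)
i=31: i≥r, start 0; Z[31]=0
i=32: i≥r, start 0; Z[32]=0

[33, 1, 0, 0, 1, 0, 2, 2, 3, 1, 0, 0, 1, 0, 0, 3, 1, 0, 0, 2, 2, 2, 3, 1, 0, 0, 0, 0, 0, 0, 1, 0, 0]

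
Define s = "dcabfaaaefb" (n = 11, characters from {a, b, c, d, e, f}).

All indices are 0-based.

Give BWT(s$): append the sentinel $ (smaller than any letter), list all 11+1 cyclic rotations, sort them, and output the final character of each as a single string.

bfacafad$abe

rank  rotation      last
    0  $dcabfaaaefb  b
    1  aaaefb$dcabf  f
    2  aaefb$dcabfa  a
    3  abfaaaefb$dc  c
    4  aefb$dcabfaa  a
    5  b$dcabfaaaef  f
    6  bfaaaefb$dca  a
    7  cabfaaaefb$d  d
    8  dcabfaaaefb$  $
    9  efb$dcabfaaa  a
   10  faaaefb$dcab  b
   11  fb$dcabfaaae  e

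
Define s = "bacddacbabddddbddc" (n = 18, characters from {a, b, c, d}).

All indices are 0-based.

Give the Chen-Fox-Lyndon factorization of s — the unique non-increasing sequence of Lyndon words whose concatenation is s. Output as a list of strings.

["b", "acdd", "acb", "abddddbddc"]

emit factor 1: 'b' (i=0, period=1)
emit factor 2: 'acdd' (i=1, period=4)
emit factor 3: 'acb' (i=5, period=3)
emit factor 4: 'abddddbddc' (i=8, period=10)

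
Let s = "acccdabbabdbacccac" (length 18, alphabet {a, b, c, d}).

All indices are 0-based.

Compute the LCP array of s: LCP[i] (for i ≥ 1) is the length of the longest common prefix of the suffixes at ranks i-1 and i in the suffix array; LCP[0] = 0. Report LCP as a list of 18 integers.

rank | idx | suffix
   0 |   5 | abbabdbacccac
   1 |   8 | abdbacccac
   2 |  16 | ac
   3 |  12 | acccac
   4 |   0 | acccdabbabdbacccac
   5 |   7 | babdbacccac
   6 |  11 | bacccac
   7 |   6 | bbabdbacccac
   8 |   9 | bdbacccac
   9 |  17 | c
  10 |  15 | cac
  11 |  14 | ccac
  12 |  13 | cccac
  13 |   1 | cccdabbabdbacccac
  14 |   2 | ccdabbabdbacccac
  15 |   3 | cdabbabdbacccac
  16 |   4 | dabbabdbacccac
  17 |  10 | dbacccac

SA = [5, 8, 16, 12, 0, 7, 11, 6, 9, 17, 15, 14, 13, 1, 2, 3, 4, 10]
rank  pair      lcp
   1  s[5:],s[8:]  2  'ab'
   2  s[8:],s[16:]  1  'a'
   3  s[16:],s[12:]  2  'ac'
   4  s[12:],s[0:]  4  'accc'
   5  s[0:],s[7:]  0  ''
   6  s[7:],s[11:]  2  'ba'
   7  s[11:],s[6:]  1  'b'
   8  s[6:],s[9:]  1  'b'
   9  s[9:],s[17:]  0  ''
  10  s[17:],s[15:]  1  'c'
  11  s[15:],s[14:]  1  'c'
  12  s[14:],s[13:]  2  'cc'
  13  s[13:],s[1:]  3  'ccc'
  14  s[1:],s[2:]  2  'cc'
  15  s[2:],s[3:]  1  'c'
  16  s[3:],s[4:]  0  ''
  17  s[4:],s[10:]  1  'd'

[0, 2, 1, 2, 4, 0, 2, 1, 1, 0, 1, 1, 2, 3, 2, 1, 0, 1]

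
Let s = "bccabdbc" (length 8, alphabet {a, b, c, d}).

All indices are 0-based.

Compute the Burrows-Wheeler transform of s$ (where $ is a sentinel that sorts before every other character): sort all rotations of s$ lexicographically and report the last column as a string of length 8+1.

rank  rotation   last
    0  $bccabdbc  c
    1  abdbc$bcc  c
    2  bc$bccabd  d
    3  bccabdbc$  $
    4  bdbc$bcca  a
    5  c$bccabdb  b
    6  cabdbc$bc  c
    7  ccabdbc$b  b
    8  dbc$bccab  b

ccd$abcbb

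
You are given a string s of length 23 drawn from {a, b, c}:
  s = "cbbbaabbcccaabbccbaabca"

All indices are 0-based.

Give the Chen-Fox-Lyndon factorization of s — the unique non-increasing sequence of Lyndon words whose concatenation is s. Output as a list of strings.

["c", "b", "b", "b", "aabbccc", "aabbccbaabc", "a"]

emit factor 1: 'c' (i=0, period=1)
emit factor 2: 'b' (i=1, period=1)
emit factor 3: 'b' (i=2, period=1)
emit factor 4: 'b' (i=3, period=1)
emit factor 5: 'aabbccc' (i=4, period=7)
emit factor 6: 'aabbccbaabc' (i=11, period=11)
emit factor 7: 'a' (i=22, period=1)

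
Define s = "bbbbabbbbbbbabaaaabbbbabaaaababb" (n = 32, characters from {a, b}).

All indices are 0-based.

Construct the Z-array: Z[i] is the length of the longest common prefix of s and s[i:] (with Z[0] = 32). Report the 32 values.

Z[0]=32
i=1: i≥r, start 0; Z[1]=3 scan→box=[1,4)
i=2: min(r-i=2, Z[1]=3)=2; Z[2]=2
i=3: min(r-i=1, Z[2]=2)=1; Z[3]=1
i=4: i≥r, start 0; Z[4]=0
i=5: i≥r, start 0; Z[5]=4 scan→box=[5,9)
i=6: min(r-i=3, Z[1]=3)=3; Z[6]=4 scan→box=[6,10)
i=7: min(r-i=3, Z[1]=3)=3; Z[7]=4 scan→box=[7,11)
i=8: min(r-i=3, Z[1]=3)=3; Z[8]=6 scan→box=[8,14)
i=9: min(r-i=5, Z[1]=3)=3; Z[9]=3
i=10: min(r-i=4, Z[2]=2)=2; Z[10]=2
i=11: min(r-i=3, Z[3]=1)=1; Z[11]=1
i=12: min(r-i=2, Z[4]=0)=0; Z[12]=0
i=13: min(r-i=1, Z[5]=4)=1; Z[13]=1
i=14: i≥r, start 0; Z[14]=0
i=15: i≥r, start 0; Z[15]=0
i=16: i≥r, start 0; Z[16]=0
i=17: i≥r, start 0; Z[17]=0
i=18: i≥r, start 0; Z[18]=6 scan→box=[18,24)
i=19: min(r-i=5, Z[1]=3)=3; Z[19]=3
i=20: min(r-i=4, Z[2]=2)=2; Z[20]=2
i=21: min(r-i=3, Z[3]=1)=1; Z[21]=1
i=22: min(r-i=2, Z[4]=0)=0; Z[22]=0
i=23: min(r-i=1, Z[5]=4)=1; Z[23]=1
i=24: i≥r, start 0; Z[24]=0
i=25: i≥r, start 0; Z[25]=0
i=26: i≥r, start 0; Z[26]=0
i=27: i≥r, start 0; Z[27]=0
i=28: i≥r, start 0; Z[28]=1 scan→box=[28,29)
i=29: i≥r, start 0; Z[29]=0
i=30: i≥r, start 0; Z[30]=2 scan→box=[30,32)
i=31: min(r-i=1, Z[1]=3)=1; Z[31]=1

[32, 3, 2, 1, 0, 4, 4, 4, 6, 3, 2, 1, 0, 1, 0, 0, 0, 0, 6, 3, 2, 1, 0, 1, 0, 0, 0, 0, 1, 0, 2, 1]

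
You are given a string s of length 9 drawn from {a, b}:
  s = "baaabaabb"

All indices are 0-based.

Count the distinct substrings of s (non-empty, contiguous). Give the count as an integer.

32

rank | idx | suffix
   0 |   1 | aaabaabb
   1 |   2 | aabaabb
   2 |   5 | aabb
   3 |   3 | abaabb
   4 |   6 | abb
   5 |   8 | b
   6 |   0 | baaabaabb
   7 |   4 | baabb
   8 |   7 | bb

SA = [1, 2, 5, 3, 6, 8, 0, 4, 7]
rank  pair      lcp
   1  s[1:],s[2:]  2  'aa'
   2  s[2:],s[5:]  3  'aab'
   3  s[5:],s[3:]  1  'a'
   4  s[3:],s[6:]  2  'ab'
   5  s[6:],s[8:]  0  ''
   6  s[8:],s[0:]  1  'b'
   7  s[0:],s[4:]  3  'baa'
   8  s[4:],s[7:]  1  'b'

n(n+1)/2 = 9·10/2 = 45
Σ LCP = 0 + 2 + 3 + 1 + 2 + 0 + 1 + 3 + 1 = 13
distinct = 45 − 13 = 32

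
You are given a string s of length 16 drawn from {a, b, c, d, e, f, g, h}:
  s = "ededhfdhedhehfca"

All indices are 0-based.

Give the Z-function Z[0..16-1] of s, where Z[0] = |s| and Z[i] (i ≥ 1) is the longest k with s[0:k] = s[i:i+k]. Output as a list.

[16, 0, 2, 0, 0, 0, 0, 0, 2, 0, 0, 1, 0, 0, 0, 0]

Z[0]=16
i=1: i≥r, start 0; Z[1]=0
i=2: i≥r, start 0; Z[2]=2 grow→box=[2,4)
i=3: min(r-i=1, Z[1]=0)=0; Z[3]=0
i=4: i≥r, start 0; Z[4]=0
i=5: i≥r, start 0; Z[5]=0
i=6: i≥r, start 0; Z[6]=0
i=7: i≥r, start 0; Z[7]=0
i=8: i≥r, start 0; Z[8]=2 grow→box=[8,10)
i=9: min(r-i=1, Z[1]=0)=0; Z[9]=0
i=10: i≥r, start 0; Z[10]=0
i=11: i≥r, start 0; Z[11]=1 grow→box=[11,12)
i=12: i≥r, start 0; Z[12]=0
i=13: i≥r, start 0; Z[13]=0
i=14: i≥r, start 0; Z[14]=0
i=15: i≥r, start 0; Z[15]=0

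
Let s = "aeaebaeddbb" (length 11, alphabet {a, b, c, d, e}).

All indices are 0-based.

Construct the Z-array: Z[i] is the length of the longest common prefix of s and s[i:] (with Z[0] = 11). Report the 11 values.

Z[0]=11
i=1: i≥r, start 0; Z[1]=0
i=2: i≥r, start 0; Z[2]=2 grow→box=[2,4)
i=3: min(r-i=1, Z[1]=0)=0; Z[3]=0
i=4: i≥r, start 0; Z[4]=0
i=5: i≥r, start 0; Z[5]=2 grow→box=[5,7)
i=6: min(r-i=1, Z[1]=0)=0; Z[6]=0
i=7: i≥r, start 0; Z[7]=0
i=8: i≥r, start 0; Z[8]=0
i=9: i≥r, start 0; Z[9]=0
i=10: i≥r, start 0; Z[10]=0

[11, 0, 2, 0, 0, 2, 0, 0, 0, 0, 0]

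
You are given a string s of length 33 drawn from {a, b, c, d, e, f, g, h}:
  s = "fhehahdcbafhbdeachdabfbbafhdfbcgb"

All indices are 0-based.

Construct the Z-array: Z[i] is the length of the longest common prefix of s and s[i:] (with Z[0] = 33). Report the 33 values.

[33, 0, 0, 0, 0, 0, 0, 0, 0, 0, 2, 0, 0, 0, 0, 0, 0, 0, 0, 0, 0, 1, 0, 0, 0, 2, 0, 0, 1, 0, 0, 0, 0]

Z[0]=33
i=1: fresh scan; Z[1]=0
i=2: fresh scan; Z[2]=0
i=3: fresh scan; Z[3]=0
i=4: fresh scan; Z[4]=0
i=5: fresh scan; Z[5]=0
i=6: fresh scan; Z[6]=0
i=7: fresh scan; Z[7]=0
i=8: fresh scan; Z[8]=0
i=9: fresh scan; Z[9]=0
i=10: fresh scan; Z[10]=2 extend→box=[10,12)
i=11: min(r-i=1, Z[1]=0)=0; Z[11]=0
i=12: fresh scan; Z[12]=0
i=13: fresh scan; Z[13]=0
i=14: fresh scan; Z[14]=0
i=15: fresh scan; Z[15]=0
i=16: fresh scan; Z[16]=0
i=17: fresh scan; Z[17]=0
i=18: fresh scan; Z[18]=0
i=19: fresh scan; Z[19]=0
i=20: fresh scan; Z[20]=0
i=21: fresh scan; Z[21]=1 extend→box=[21,22)
i=22: fresh scan; Z[22]=0
i=23: fresh scan; Z[23]=0
i=24: fresh scan; Z[24]=0
i=25: fresh scan; Z[25]=2 extend→box=[25,27)
i=26: min(r-i=1, Z[1]=0)=0; Z[26]=0
i=27: fresh scan; Z[27]=0
i=28: fresh scan; Z[28]=1 extend→box=[28,29)
i=29: fresh scan; Z[29]=0
i=30: fresh scan; Z[30]=0
i=31: fresh scan; Z[31]=0
i=32: fresh scan; Z[32]=0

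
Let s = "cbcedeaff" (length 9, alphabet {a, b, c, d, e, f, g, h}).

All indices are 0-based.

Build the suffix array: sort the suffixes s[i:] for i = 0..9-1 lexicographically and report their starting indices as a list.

sorted suffixes:
  #0 SA[0]=6  'aff'
  #1 SA[1]=1  'bcedeaff'
  #2 SA[2]=0  'cbcedeaff'
  #3 SA[3]=2  'cedeaff'
  #4 SA[4]=4  'deaff'
  #5 SA[5]=5  'eaff'
  #6 SA[6]=3  'edeaff'
  #7 SA[7]=8  'f'
  #8 SA[8]=7  'ff'

[6, 1, 0, 2, 4, 5, 3, 8, 7]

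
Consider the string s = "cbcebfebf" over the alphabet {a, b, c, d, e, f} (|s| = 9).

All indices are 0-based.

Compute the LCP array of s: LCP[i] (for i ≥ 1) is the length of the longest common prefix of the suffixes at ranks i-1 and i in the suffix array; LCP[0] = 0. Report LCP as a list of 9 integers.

[0, 1, 2, 0, 1, 0, 3, 0, 1]

rank | idx | suffix
   0 |   1 | bcebfebf
   1 |   7 | bf
   2 |   4 | bfebf
   3 |   0 | cbcebfebf
   4 |   2 | cebfebf
   5 |   6 | ebf
   6 |   3 | ebfebf
   7 |   8 | f
   8 |   5 | febf

SA = [1, 7, 4, 0, 2, 6, 3, 8, 5]
i: (SA[i-1],SA[i]) lcp shared
  1: (1,7) 1 'b'
  2: (7,4) 2 'bf'
  3: (4,0) 0 ''
  4: (0,2) 1 'c'
  5: (2,6) 0 ''
  6: (6,3) 3 'ebf'
  7: (3,8) 0 ''
  8: (8,5) 1 'f'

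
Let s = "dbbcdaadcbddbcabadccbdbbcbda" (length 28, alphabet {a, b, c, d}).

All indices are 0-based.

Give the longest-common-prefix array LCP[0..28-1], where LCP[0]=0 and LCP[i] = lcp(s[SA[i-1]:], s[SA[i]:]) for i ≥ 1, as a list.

rank→(start, suffix):
  0 → (27, 'a')
  1 → (5, 'aadcbddbcabadccbdbbcbda')
  2 → (14, 'abadccbdbbcbda')
  3 → (6, 'adcbddbcabadccbdbbcbda')
  4 → (16, 'adccbdbbcbda')
  5 → (15, 'badccbdbbcbda')
  6 → (22, 'bbcbda')
  7 → (1, 'bbcdaadcbddbcabadccbdbbcbda')
  8 → (12, 'bcabadccbdbbcbda')
  9 → (23, 'bcbda')
  10 → (2, 'bcdaadcbddbcabadccbdbbcbda')
  11 → (25, 'bda')
  12 → (20, 'bdbbcbda')
  13 → (9, 'bddbcabadccbdbbcbda')
  14 → (13, 'cabadccbdbbcbda')
  15 → (24, 'cbda')
  16 → (19, 'cbdbbcbda')
  17 → (8, 'cbddbcabadccbdbbcbda')
  18 → (18, 'ccbdbbcbda')
  19 → (3, 'cdaadcbddbcabadccbdbbcbda')
  20 → (26, 'da')
  21 → (4, 'daadcbddbcabadccbdbbcbda')
  22 → (21, 'dbbcbda')
  23 → (0, 'dbbcdaadcbddbcabadccbdbbcbda')
  24 → (11, 'dbcabadccbdbbcbda')
  25 → (7, 'dcbddbcabadccbdbbcbda')
  26 → (17, 'dccbdbbcbda')
  27 → (10, 'ddbcabadccbdbbcbda')

SA = [27, 5, 14, 6, 16, 15, 22, 1, 12, 23, 2, 25, 20, 9, 13, 24, 19, 8, 18, 3, 26, 4, 21, 0, 11, 7, 17, 10]
i: (SA[i-1],SA[i]) lcp shared
  1: (27,5) 1 'a'
  2: (5,14) 1 'a'
  3: (14,6) 1 'a'
  4: (6,16) 3 'adc'
  5: (16,15) 0 ''
  6: (15,22) 1 'b'
  7: (22,1) 3 'bbc'
  8: (1,12) 1 'b'
  9: (12,23) 2 'bc'
  10: (23,2) 2 'bc'
  11: (2,25) 1 'b'
  12: (25,20) 2 'bd'
  13: (20,9) 2 'bd'
  14: (9,13) 0 ''
  15: (13,24) 1 'c'
  16: (24,19) 3 'cbd'
  17: (19,8) 3 'cbd'
  18: (8,18) 1 'c'
  19: (18,3) 1 'c'
  20: (3,26) 0 ''
  21: (26,4) 2 'da'
  22: (4,21) 1 'd'
  23: (21,0) 4 'dbbc'
  24: (0,11) 2 'db'
  25: (11,7) 1 'd'
  26: (7,17) 2 'dc'
  27: (17,10) 1 'd'

[0, 1, 1, 1, 3, 0, 1, 3, 1, 2, 2, 1, 2, 2, 0, 1, 3, 3, 1, 1, 0, 2, 1, 4, 2, 1, 2, 1]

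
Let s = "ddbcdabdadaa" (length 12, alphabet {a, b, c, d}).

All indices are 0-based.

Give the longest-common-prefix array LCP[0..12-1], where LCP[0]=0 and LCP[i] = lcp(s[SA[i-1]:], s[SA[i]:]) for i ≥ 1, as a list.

sorted suffixes:
  #0 SA[0]=11  'a'
  #1 SA[1]=10  'aa'
  #2 SA[2]=5  'abdadaa'
  #3 SA[3]=8  'adaa'
  #4 SA[4]=2  'bcdabdadaa'
  #5 SA[5]=6  'bdadaa'
  #6 SA[6]=3  'cdabdadaa'
  #7 SA[7]=9  'daa'
  #8 SA[8]=4  'dabdadaa'
  #9 SA[9]=7  'dadaa'
  #10 SA[10]=1  'dbcdabdadaa'
  #11 SA[11]=0  'ddbcdabdadaa'

SA = [11, 10, 5, 8, 2, 6, 3, 9, 4, 7, 1, 0]
[i] adj suffixes → lcp
  [1] 11/10 → 1 ('a')
  [2] 10/5 → 1 ('a')
  [3] 5/8 → 1 ('a')
  [4] 8/2 → 0 ('')
  [5] 2/6 → 1 ('b')
  [6] 6/3 → 0 ('')
  [7] 3/9 → 0 ('')
  [8] 9/4 → 2 ('da')
  [9] 4/7 → 2 ('da')
  [10] 7/1 → 1 ('d')
  [11] 1/0 → 1 ('d')

[0, 1, 1, 1, 0, 1, 0, 0, 2, 2, 1, 1]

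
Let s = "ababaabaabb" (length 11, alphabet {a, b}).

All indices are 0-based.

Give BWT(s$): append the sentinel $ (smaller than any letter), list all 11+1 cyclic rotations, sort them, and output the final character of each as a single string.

rank  rotation      last
    0  $ababaabaabb  b
    1  aabaabb$abab  b
    2  aabb$ababaab  b
    3  abaabaabb$ab  b
    4  abaabb$ababa  a
    5  ababaabaabb$  $
    6  abb$ababaaba  a
    7  b$ababaabaab  b
    8  baabaabb$aba  a
    9  baabb$ababaa  a
   10  babaabaabb$a  a
   11  bb$ababaabaa  a

bbbba$abaaaa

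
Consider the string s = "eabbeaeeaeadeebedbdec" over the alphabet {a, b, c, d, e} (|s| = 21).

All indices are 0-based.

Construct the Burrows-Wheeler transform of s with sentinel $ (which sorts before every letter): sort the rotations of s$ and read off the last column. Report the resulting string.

ceeeeadbeeeba$aebedbad

rank  rotation                last
    0  $eabbeaeeaeadeebedbdec  c
    1  abbeaeeaeadeebedbdec$e  e
    2  adeebedbdec$eabbeaeeae  e
    3  aeadeebedbdec$eabbeaee  e
    4  aeeaeadeebedbdec$eabbe  e
    5  bbeaeeaeadeebedbdec$ea  a
    6  bdec$eabbeaeeaeadeebed  d
    7  beaeeaeadeebedbdec$eab  b
    8  bedbdec$eabbeaeeaeadee  e
    9  c$eabbeaeeaeadeebedbde  e
   10  dbdec$eabbeaeeaeadeebe  e
   11  dec$eabbeaeeaeadeebedb  b
   12  deebedbdec$eabbeaeeaea  a
   13  eabbeaeeaeadeebedbdec$  $
   14  eadeebedbdec$eabbeaeea  a
   15  eaeadeebedbdec$eabbeae  e
   16  eaeeaeadeebedbdec$eabb  b
   17  ebedbdec$eabbeaeeaeade  e
   18  ec$eabbeaeeaeadeebedbd  d
   19  edbdec$eabbeaeeaeadeeb  b
   20  eeaeadeebedbdec$eabbea  a
   21  eebedbdec$eabbeaeeaead  d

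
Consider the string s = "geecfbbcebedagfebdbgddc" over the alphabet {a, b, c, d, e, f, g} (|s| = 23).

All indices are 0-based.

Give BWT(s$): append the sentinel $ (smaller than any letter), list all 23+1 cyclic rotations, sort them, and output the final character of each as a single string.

rank  rotation                  last
    0  $geecfbbcebedagfebdbgddc  c
    1  agfebdbgddc$geecfbbcebed  d
    2  bbcebedagfebdbgddc$geecf  f
    3  bcebedagfebdbgddc$geecfb  b
    4  bdbgddc$geecfbbcebedagfe  e
    5  bedagfebdbgddc$geecfbbce  e
    6  bgddc$geecfbbcebedagfebd  d
    7  c$geecfbbcebedagfebdbgdd  d
    8  cebedagfebdbgddc$geecfbb  b
    9  cfbbcebedagfebdbgddc$gee  e
   10  dagfebdbgddc$geecfbbcebe  e
   11  dbgddc$geecfbbcebedagfeb  b
   12  dc$geecfbbcebedagfebdbgd  d
   13  ddc$geecfbbcebedagfebdbg  g
   14  ebdbgddc$geecfbbcebedagf  f
   15  ebedagfebdbgddc$geecfbbc  c
   16  ecfbbcebedagfebdbgddc$ge  e
   17  edagfebdbgddc$geecfbbceb  b
   18  eecfbbcebedagfebdbgddc$g  g
   19  fbbcebedagfebdbgddc$geec  c
   20  febdbgddc$geecfbbcebedag  g
   21  gddc$geecfbbcebedagfebdb  b
   22  geecfbbcebedagfebdbgddc$  $
   23  gfebdbgddc$geecfbbcebeda  a

cdfbeeddbeebdgfcebgcgb$a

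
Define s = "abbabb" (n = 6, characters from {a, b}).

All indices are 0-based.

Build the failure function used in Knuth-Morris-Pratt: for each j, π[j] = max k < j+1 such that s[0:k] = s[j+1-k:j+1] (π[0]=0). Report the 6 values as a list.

[0, 0, 0, 1, 2, 3]

π[0] = 0
j=1 s[j]='b': π[1]=0 (border '')
j=2 s[j]='b': π[2]=0 (border '')
j=3 s[j]='a': π[3]=1 (border 'a')
j=4 s[j]='b': π[4]=2 (border 'ab')
j=5 s[j]='b': π[5]=3 (border 'abb')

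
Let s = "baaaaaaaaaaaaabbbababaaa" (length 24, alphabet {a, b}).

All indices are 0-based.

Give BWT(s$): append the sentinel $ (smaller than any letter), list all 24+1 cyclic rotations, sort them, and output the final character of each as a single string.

rank  rotation                   last
    0  $baaaaaaaaaaaaabbbababaaa  a
    1  a$baaaaaaaaaaaaabbbababaa  a
    2  aa$baaaaaaaaaaaaabbbababa  a
    3  aaa$baaaaaaaaaaaaabbbabab  b
    4  aaaaaaaaaaaaabbbababaaa$b  b
    5  aaaaaaaaaaaabbbababaaa$ba  a
    6  aaaaaaaaaaabbbababaaa$baa  a
    7  aaaaaaaaaabbbababaaa$baaa  a
    8  aaaaaaaaabbbababaaa$baaaa  a
    9  aaaaaaaabbbababaaa$baaaaa  a
   10  aaaaaaabbbababaaa$baaaaaa  a
   11  aaaaaabbbababaaa$baaaaaaa  a
   12  aaaaabbbababaaa$baaaaaaaa  a
   13  aaaabbbababaaa$baaaaaaaaa  a
   14  aaabbbababaaa$baaaaaaaaaa  a
   15  aabbbababaaa$baaaaaaaaaaa  a
   16  abaaa$baaaaaaaaaaaaabbbab  b
   17  ababaaa$baaaaaaaaaaaaabbb  b
   18  abbbababaaa$baaaaaaaaaaaa  a
   19  baaa$baaaaaaaaaaaaabbbaba  a
   20  baaaaaaaaaaaaabbbababaaa$  $
   21  babaaa$baaaaaaaaaaaaabbba  a
   22  bababaaa$baaaaaaaaaaaaabb  b
   23  bbababaaa$baaaaaaaaaaaaab  b
   24  bbbababaaa$baaaaaaaaaaaaa  a

aaabbaaaaaaaaaaabbaa$abba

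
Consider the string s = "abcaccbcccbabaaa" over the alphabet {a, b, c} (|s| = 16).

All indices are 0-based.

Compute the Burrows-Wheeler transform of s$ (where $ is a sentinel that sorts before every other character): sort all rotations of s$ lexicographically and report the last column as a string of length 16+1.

aaabb$cacacbcccab

rank  rotation           last
    0  $abcaccbcccbabaaa  a
    1  a$abcaccbcccbabaa  a
    2  aa$abcaccbcccbaba  a
    3  aaa$abcaccbcccbab  b
    4  abaaa$abcaccbcccb  b
    5  abcaccbcccbabaaa$  $
    6  accbcccbabaaa$abc  c
    7  baaa$abcaccbcccba  a
    8  babaaa$abcaccbccc  c
    9  bcaccbcccbabaaa$a  a
   10  bcccbabaaa$abcacc  c
   11  caccbcccbabaaa$ab  b
   12  cbabaaa$abcaccbcc  c
   13  cbcccbabaaa$abcac  c
   14  ccbabaaa$abcaccbc  c
   15  ccbcccbabaaa$abca  a
   16  cccbabaaa$abcaccb  b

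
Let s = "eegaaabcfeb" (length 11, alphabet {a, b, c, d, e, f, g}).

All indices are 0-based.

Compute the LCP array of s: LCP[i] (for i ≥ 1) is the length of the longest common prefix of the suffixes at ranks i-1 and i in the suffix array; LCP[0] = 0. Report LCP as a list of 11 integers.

[0, 2, 1, 0, 1, 0, 0, 1, 1, 0, 0]

sorted suffixes:
  #0 SA[0]=3  'aaabcfeb'
  #1 SA[1]=4  'aabcfeb'
  #2 SA[2]=5  'abcfeb'
  #3 SA[3]=10  'b'
  #4 SA[4]=6  'bcfeb'
  #5 SA[5]=7  'cfeb'
  #6 SA[6]=9  'eb'
  #7 SA[7]=0  'eegaaabcfeb'
  #8 SA[8]=1  'egaaabcfeb'
  #9 SA[9]=8  'feb'
  #10 SA[10]=2  'gaaabcfeb'

SA = [3, 4, 5, 10, 6, 7, 9, 0, 1, 8, 2]
i: (SA[i-1],SA[i]) lcp shared
  1: (3,4) 2 'aa'
  2: (4,5) 1 'a'
  3: (5,10) 0 ''
  4: (10,6) 1 'b'
  5: (6,7) 0 ''
  6: (7,9) 0 ''
  7: (9,0) 1 'e'
  8: (0,1) 1 'e'
  9: (1,8) 0 ''
  10: (8,2) 0 ''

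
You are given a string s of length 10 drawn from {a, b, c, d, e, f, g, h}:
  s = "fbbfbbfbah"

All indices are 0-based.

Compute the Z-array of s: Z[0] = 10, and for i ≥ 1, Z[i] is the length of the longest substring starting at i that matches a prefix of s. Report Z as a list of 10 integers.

[10, 0, 0, 5, 0, 0, 2, 0, 0, 0]

Z[0]=10
i=1: i≥r, start 0; Z[1]=0
i=2: i≥r, start 0; Z[2]=0
i=3: i≥r, start 0; Z[3]=5 scan→box=[3,8)
i=4: min(r-i=4, Z[1]=0)=0; Z[4]=0
i=5: min(r-i=3, Z[2]=0)=0; Z[5]=0
i=6: min(r-i=2, Z[3]=5)=2; Z[6]=2
i=7: min(r-i=1, Z[4]=0)=0; Z[7]=0
i=8: i≥r, start 0; Z[8]=0
i=9: i≥r, start 0; Z[9]=0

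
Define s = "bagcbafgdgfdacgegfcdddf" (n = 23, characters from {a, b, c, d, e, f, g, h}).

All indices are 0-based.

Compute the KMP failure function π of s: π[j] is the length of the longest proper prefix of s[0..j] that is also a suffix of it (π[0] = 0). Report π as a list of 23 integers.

π[0] = 0
j=1 s[j]='a': π[1]=0 (border '')
j=2 s[j]='g': π[2]=0 (border '')
j=3 s[j]='c': π[3]=0 (border '')
j=4 s[j]='b': π[4]=1 (border 'b')
j=5 s[j]='a': π[5]=2 (border 'ba')
j=6 s[j]='f': k: 2→0; π[6]=0 (border '')
j=7 s[j]='g': π[7]=0 (border '')
j=8 s[j]='d': π[8]=0 (border '')
j=9 s[j]='g': π[9]=0 (border '')
j=10 s[j]='f': π[10]=0 (border '')
j=11 s[j]='d': π[11]=0 (border '')
j=12 s[j]='a': π[12]=0 (border '')
j=13 s[j]='c': π[13]=0 (border '')
j=14 s[j]='g': π[14]=0 (border '')
j=15 s[j]='e': π[15]=0 (border '')
j=16 s[j]='g': π[16]=0 (border '')
j=17 s[j]='f': π[17]=0 (border '')
j=18 s[j]='c': π[18]=0 (border '')
j=19 s[j]='d': π[19]=0 (border '')
j=20 s[j]='d': π[20]=0 (border '')
j=21 s[j]='d': π[21]=0 (border '')
j=22 s[j]='f': π[22]=0 (border '')

[0, 0, 0, 0, 1, 2, 0, 0, 0, 0, 0, 0, 0, 0, 0, 0, 0, 0, 0, 0, 0, 0, 0]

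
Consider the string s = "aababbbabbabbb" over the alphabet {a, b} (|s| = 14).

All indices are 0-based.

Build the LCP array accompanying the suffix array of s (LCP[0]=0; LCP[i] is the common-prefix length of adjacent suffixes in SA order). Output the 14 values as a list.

sorted suffixes:
  #0 SA[0]=0  'aababbbabbabbb'
  #1 SA[1]=1  'ababbbabbabbb'
  #2 SA[2]=7  'abbabbb'
  #3 SA[3]=10  'abbb'
  #4 SA[4]=3  'abbbabbabbb'
  #5 SA[5]=13  'b'
  #6 SA[6]=6  'babbabbb'
  #7 SA[7]=9  'babbb'
  #8 SA[8]=2  'babbbabbabbb'
  #9 SA[9]=12  'bb'
  #10 SA[10]=5  'bbabbabbb'
  #11 SA[11]=8  'bbabbb'
  #12 SA[12]=11  'bbb'
  #13 SA[13]=4  'bbbabbabbb'

SA = [0, 1, 7, 10, 3, 13, 6, 9, 2, 12, 5, 8, 11, 4]
i: (SA[i-1],SA[i]) lcp shared
  1: (0,1) 1 'a'
  2: (1,7) 2 'ab'
  3: (7,10) 3 'abb'
  4: (10,3) 4 'abbb'
  5: (3,13) 0 ''
  6: (13,6) 1 'b'
  7: (6,9) 4 'babb'
  8: (9,2) 5 'babbb'
  9: (2,12) 1 'b'
  10: (12,5) 2 'bb'
  11: (5,8) 5 'bbabb'
  12: (8,11) 2 'bb'
  13: (11,4) 3 'bbb'

[0, 1, 2, 3, 4, 0, 1, 4, 5, 1, 2, 5, 2, 3]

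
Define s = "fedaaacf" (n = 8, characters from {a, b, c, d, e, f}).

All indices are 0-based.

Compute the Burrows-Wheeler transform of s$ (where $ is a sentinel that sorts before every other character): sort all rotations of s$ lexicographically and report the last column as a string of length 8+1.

rank  rotation   last
    0  $fedaaacf  f
    1  aaacf$fed  d
    2  aacf$feda  a
    3  acf$fedaa  a
    4  cf$fedaaa  a
    5  daaacf$fe  e
    6  edaaacf$f  f
    7  f$fedaaac  c
    8  fedaaacf$  $

fdaaaefc$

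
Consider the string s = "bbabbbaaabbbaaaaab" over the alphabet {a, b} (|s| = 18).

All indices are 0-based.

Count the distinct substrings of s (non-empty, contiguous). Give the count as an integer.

121

rank | idx | suffix
   0 |  12 | aaaaab
   1 |  13 | aaaab
   2 |  14 | aaab
   3 |   6 | aaabbbaaaaab
   4 |  15 | aab
   5 |   7 | aabbbaaaaab
   6 |  16 | ab
   7 |   8 | abbbaaaaab
   8 |   2 | abbbaaabbbaaaaab
   9 |  17 | b
  10 |  11 | baaaaab
  11 |   5 | baaabbbaaaaab
  12 |   1 | babbbaaabbbaaaaab
  13 |  10 | bbaaaaab
  14 |   4 | bbaaabbbaaaaab
  15 |   0 | bbabbbaaabbbaaaaab
  16 |   9 | bbbaaaaab
  17 |   3 | bbbaaabbbaaaaab

SA = [12, 13, 14, 6, 15, 7, 16, 8, 2, 17, 11, 5, 1, 10, 4, 0, 9, 3]
[i] adj suffixes → lcp
  [1] 12/13 → 4 ('aaaa')
  [2] 13/14 → 3 ('aaa')
  [3] 14/6 → 4 ('aaab')
  [4] 6/15 → 2 ('aa')
  [5] 15/7 → 3 ('aab')
  [6] 7/16 → 1 ('a')
  [7] 16/8 → 2 ('ab')
  [8] 8/2 → 7 ('abbbaaa')
  [9] 2/17 → 0 ('')
  [10] 17/11 → 1 ('b')
  [11] 11/5 → 4 ('baaa')
  [12] 5/1 → 2 ('ba')
  [13] 1/10 → 1 ('b')
  [14] 10/4 → 5 ('bbaaa')
  [15] 4/0 → 3 ('bba')
  [16] 0/9 → 2 ('bb')
  [17] 9/3 → 6 ('bbbaaa')

n(n+1)/2 = 18·19/2 = 171
Σ LCP = 0 + 4 + 3 + 4 + 2 + 3 + 1 + 2 + 7 + 0 + 1 + 4 + 2 + 1 + 5 + 3 + 2 + 6 = 50
distinct = 171 − 50 = 121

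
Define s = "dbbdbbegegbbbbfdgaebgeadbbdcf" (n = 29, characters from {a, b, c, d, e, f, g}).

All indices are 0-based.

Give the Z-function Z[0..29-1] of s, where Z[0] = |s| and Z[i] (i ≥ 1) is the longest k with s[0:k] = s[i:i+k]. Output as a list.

Z[0]=29
i=1: i≥r, start 0; Z[1]=0
i=2: i≥r, start 0; Z[2]=0
i=3: i≥r, start 0; Z[3]=3 grow→box=[3,6)
i=4: min(r-i=2, Z[1]=0)=0; Z[4]=0
i=5: min(r-i=1, Z[2]=0)=0; Z[5]=0
i=6: i≥r, start 0; Z[6]=0
i=7: i≥r, start 0; Z[7]=0
i=8: i≥r, start 0; Z[8]=0
i=9: i≥r, start 0; Z[9]=0
i=10: i≥r, start 0; Z[10]=0
i=11: i≥r, start 0; Z[11]=0
i=12: i≥r, start 0; Z[12]=0
i=13: i≥r, start 0; Z[13]=0
i=14: i≥r, start 0; Z[14]=0
i=15: i≥r, start 0; Z[15]=1 grow→box=[15,16)
i=16: i≥r, start 0; Z[16]=0
i=17: i≥r, start 0; Z[17]=0
i=18: i≥r, start 0; Z[18]=0
i=19: i≥r, start 0; Z[19]=0
i=20: i≥r, start 0; Z[20]=0
i=21: i≥r, start 0; Z[21]=0
i=22: i≥r, start 0; Z[22]=0
i=23: i≥r, start 0; Z[23]=4 grow→box=[23,27)
i=24: min(r-i=3, Z[1]=0)=0; Z[24]=0
i=25: min(r-i=2, Z[2]=0)=0; Z[25]=0
i=26: min(r-i=1, Z[3]=3)=1; Z[26]=1
i=27: i≥r, start 0; Z[27]=0
i=28: i≥r, start 0; Z[28]=0

[29, 0, 0, 3, 0, 0, 0, 0, 0, 0, 0, 0, 0, 0, 0, 1, 0, 0, 0, 0, 0, 0, 0, 4, 0, 0, 1, 0, 0]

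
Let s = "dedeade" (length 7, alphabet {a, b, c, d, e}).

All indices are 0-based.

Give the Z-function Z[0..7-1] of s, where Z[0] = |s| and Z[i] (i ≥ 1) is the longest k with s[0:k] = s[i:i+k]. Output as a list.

[7, 0, 2, 0, 0, 2, 0]

Z[0]=7
i=1: outside box; Z[1]=0
i=2: outside box; Z[2]=2 grow→box=[2,4)
i=3: min(r-i=1, Z[1]=0)=0; Z[3]=0
i=4: outside box; Z[4]=0
i=5: outside box; Z[5]=2 grow→box=[5,7)
i=6: min(r-i=1, Z[1]=0)=0; Z[6]=0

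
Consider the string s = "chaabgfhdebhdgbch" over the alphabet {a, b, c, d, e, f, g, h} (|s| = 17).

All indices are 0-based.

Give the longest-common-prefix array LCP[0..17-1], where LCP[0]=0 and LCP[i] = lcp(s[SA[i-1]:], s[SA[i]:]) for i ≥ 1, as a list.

[0, 1, 0, 1, 1, 0, 2, 0, 1, 0, 0, 0, 1, 0, 1, 1, 2]

rank | idx | suffix
   0 |   2 | aabgfhdebhdgbch
   1 |   3 | abgfhdebhdgbch
   2 |  14 | bch
   3 |   4 | bgfhdebhdgbch
   4 |  10 | bhdgbch
   5 |  15 | ch
   6 |   0 | chaabgfhdebhdgbch
   7 |   8 | debhdgbch
   8 |  12 | dgbch
   9 |   9 | ebhdgbch
  10 |   6 | fhdebhdgbch
  11 |  13 | gbch
  12 |   5 | gfhdebhdgbch
  13 |  16 | h
  14 |   1 | haabgfhdebhdgbch
  15 |   7 | hdebhdgbch
  16 |  11 | hdgbch

SA = [2, 3, 14, 4, 10, 15, 0, 8, 12, 9, 6, 13, 5, 16, 1, 7, 11]
i: (SA[i-1],SA[i]) lcp shared
  1: (2,3) 1 'a'
  2: (3,14) 0 ''
  3: (14,4) 1 'b'
  4: (4,10) 1 'b'
  5: (10,15) 0 ''
  6: (15,0) 2 'ch'
  7: (0,8) 0 ''
  8: (8,12) 1 'd'
  9: (12,9) 0 ''
  10: (9,6) 0 ''
  11: (6,13) 0 ''
  12: (13,5) 1 'g'
  13: (5,16) 0 ''
  14: (16,1) 1 'h'
  15: (1,7) 1 'h'
  16: (7,11) 2 'hd'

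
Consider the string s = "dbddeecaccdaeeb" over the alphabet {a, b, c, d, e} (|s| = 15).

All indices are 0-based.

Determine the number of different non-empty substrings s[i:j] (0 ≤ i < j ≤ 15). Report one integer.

109

sorted suffixes:
  #0 SA[0]=7  'accdaeeb'
  #1 SA[1]=11  'aeeb'
  #2 SA[2]=14  'b'
  #3 SA[3]=1  'bddeecaccdaeeb'
  #4 SA[4]=6  'caccdaeeb'
  #5 SA[5]=8  'ccdaeeb'
  #6 SA[6]=9  'cdaeeb'
  #7 SA[7]=10  'daeeb'
  #8 SA[8]=0  'dbddeecaccdaeeb'
  #9 SA[9]=2  'ddeecaccdaeeb'
  #10 SA[10]=3  'deecaccdaeeb'
  #11 SA[11]=13  'eb'
  #12 SA[12]=5  'ecaccdaeeb'
  #13 SA[13]=12  'eeb'
  #14 SA[14]=4  'eecaccdaeeb'

SA = [7, 11, 14, 1, 6, 8, 9, 10, 0, 2, 3, 13, 5, 12, 4]
rank  pair      lcp
   1  s[7:],s[11:]  1  'a'
   2  s[11:],s[14:]  0  ''
   3  s[14:],s[1:]  1  'b'
   4  s[1:],s[6:]  0  ''
   5  s[6:],s[8:]  1  'c'
   6  s[8:],s[9:]  1  'c'
   7  s[9:],s[10:]  0  ''
   8  s[10:],s[0:]  1  'd'
   9  s[0:],s[2:]  1  'd'
  10  s[2:],s[3:]  1  'd'
  11  s[3:],s[13:]  0  ''
  12  s[13:],s[5:]  1  'e'
  13  s[5:],s[12:]  1  'e'
  14  s[12:],s[4:]  2  'ee'

n(n+1)/2 = 15·16/2 = 120
Σ LCP = 0 + 1 + 0 + 1 + 0 + 1 + 1 + 0 + 1 + 1 + 1 + 0 + 1 + 1 + 2 = 11
distinct = 120 − 11 = 109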